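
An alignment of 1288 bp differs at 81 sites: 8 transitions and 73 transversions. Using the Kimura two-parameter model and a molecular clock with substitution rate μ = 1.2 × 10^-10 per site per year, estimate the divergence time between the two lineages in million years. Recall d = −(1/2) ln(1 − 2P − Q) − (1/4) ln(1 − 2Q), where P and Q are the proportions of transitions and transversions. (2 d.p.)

274.49

P = 8/1288 ≈ 0.006211 and Q = 73/1288 ≈ 0.056677.
Under the Kimura two-parameter model, d = −½ ln(1 − 2P − Q) − ¼ ln(1 − 2Q).
1 − 2P − Q = 0.930901, giving −½ ln(0.930901) = 0.035801.
1 − 2Q = 0.886646, giving −¼ ln(0.886646) = 0.030077.
d = 0.035801 + 0.030077 = 0.065878.
Under a molecular clock d = 2μt, so t = d/(2μ) = 0.065878 / (2 × 1.2 × 10^-10) = 274.49 million years.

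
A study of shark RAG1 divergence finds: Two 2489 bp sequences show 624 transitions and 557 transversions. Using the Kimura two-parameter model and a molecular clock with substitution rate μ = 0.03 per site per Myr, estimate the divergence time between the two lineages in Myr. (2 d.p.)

13.24

P = 624/2489 ≈ 0.250703 and Q = 557/2489 ≈ 0.223785.
Under the Kimura two-parameter model, d = −½ ln(1 − 2P − Q) − ¼ ln(1 − 2Q).
1 − 2P − Q = 0.274809, giving −½ ln(0.274809) = 0.645839.
1 − 2Q = 0.55243, giving −¼ ln(0.55243) = 0.148357.
d = 0.645839 + 0.148357 = 0.794196.
Under a molecular clock d = 2μt, so t = d/(2μ) = 0.794196 / (2 × 0.03) = 13.24 Myr.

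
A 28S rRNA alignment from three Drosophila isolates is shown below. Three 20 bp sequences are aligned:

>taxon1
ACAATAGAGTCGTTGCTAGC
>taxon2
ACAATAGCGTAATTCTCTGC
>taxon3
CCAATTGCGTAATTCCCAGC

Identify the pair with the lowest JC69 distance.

taxon2 and taxon3

taxon1–taxon2: 7/20 differ, p = 0.350, d = 0.471.
taxon1–taxon3: 7/20 differ, p = 0.350, d = 0.471.
taxon2–taxon3: 4/20 differ, p = 0.200, d = 0.233.
The smallest distance is between taxon2 and taxon3.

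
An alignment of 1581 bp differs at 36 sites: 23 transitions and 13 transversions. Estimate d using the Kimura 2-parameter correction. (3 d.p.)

0.023

P = 23/1581 ≈ 0.014548 and Q = 13/1581 ≈ 0.008223.
Under the Kimura two-parameter model, d = −½ ln(1 − 2P − Q) − ¼ ln(1 − 2Q).
1 − 2P − Q = 0.962681, giving −½ ln(0.962681) = 0.019017.
1 − 2Q = 0.983554, giving −¼ ln(0.983554) = 0.004146.
d = 0.019017 + 0.004146 = 0.023163.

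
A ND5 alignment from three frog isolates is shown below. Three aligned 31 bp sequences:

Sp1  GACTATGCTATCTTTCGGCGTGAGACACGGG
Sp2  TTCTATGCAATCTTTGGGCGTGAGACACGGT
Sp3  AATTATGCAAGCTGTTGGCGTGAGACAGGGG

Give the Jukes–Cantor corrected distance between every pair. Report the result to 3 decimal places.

d(Sp1,Sp2) = 0.182, d(Sp1,Sp3) = 0.269, d(Sp2,Sp3) = 0.316

Sp1–Sp2: 5/31 sites differ → p ≈ 0.16129, d = −0.75 ln(1 − 0.215053) = 0.181604 ≈ 0.182.
Sp1–Sp3: 7/31 sites differ → p ≈ 0.225806, d = −0.75 ln(1 − 0.301075) = 0.268659 ≈ 0.269.
Sp2–Sp3: 8/31 sites differ → p ≈ 0.258065, d = −0.75 ln(1 − 0.344087) = 0.316295 ≈ 0.316.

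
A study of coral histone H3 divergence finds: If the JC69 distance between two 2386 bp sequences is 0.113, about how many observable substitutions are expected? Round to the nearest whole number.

Invert JC69: p = (3/4)(1 − e^(−4d/3)) = 0.75 × (1 − e^(-0.150667)) = 0.75 × (1 − 0.860134) = 0.104900.
Expected differing sites = pL ≈ 0.104900 × 2386 = 250.2914 ≈ 250.

250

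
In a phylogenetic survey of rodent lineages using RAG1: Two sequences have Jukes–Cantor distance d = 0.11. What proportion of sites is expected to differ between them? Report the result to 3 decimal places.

0.102

p = (3/4)(1 − e^(−4d/3)) = 0.75 × (1 − e^(-0.146667)) = 0.75 × (1 − 0.863582) = 0.102314.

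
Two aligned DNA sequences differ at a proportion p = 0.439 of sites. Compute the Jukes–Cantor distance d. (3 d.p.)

d = −(3/4) ln(1 − 4p/3) = −0.75 ln(1 − 0.585333) = −0.75 ln(0.414667)
  = −0.75 × (-0.880279) = 0.660209 substitutions/site.

0.660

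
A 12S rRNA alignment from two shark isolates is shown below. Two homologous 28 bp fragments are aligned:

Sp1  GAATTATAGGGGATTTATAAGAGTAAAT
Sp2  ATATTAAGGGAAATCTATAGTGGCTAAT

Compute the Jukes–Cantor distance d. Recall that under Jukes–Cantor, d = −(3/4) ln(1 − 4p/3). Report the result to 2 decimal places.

0.64

The sequences differ at 12 of 28 sites, so p = 12/28 ≈ 0.428571.
d = −(3/4) ln(1 − 4p/3) = −0.75 ln(1 − 0.571428) = −0.75 ln(0.428572)
  = −0.75 × (-0.847297) = 0.635473 substitutions/site.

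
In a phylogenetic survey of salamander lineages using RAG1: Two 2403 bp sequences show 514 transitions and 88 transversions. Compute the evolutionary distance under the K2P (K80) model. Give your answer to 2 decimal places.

0.33

P = 514/2403 ≈ 0.213899 and Q = 88/2403 ≈ 0.036621.
Under the Kimura two-parameter model, d = −½ ln(1 − 2P − Q) − ¼ ln(1 − 2Q).
1 − 2P − Q = 0.535581, giving −½ ln(0.535581) = 0.312202.
1 − 2Q = 0.926758, giving −¼ ln(0.926758) = 0.019016.
d = 0.312202 + 0.019016 = 0.331218.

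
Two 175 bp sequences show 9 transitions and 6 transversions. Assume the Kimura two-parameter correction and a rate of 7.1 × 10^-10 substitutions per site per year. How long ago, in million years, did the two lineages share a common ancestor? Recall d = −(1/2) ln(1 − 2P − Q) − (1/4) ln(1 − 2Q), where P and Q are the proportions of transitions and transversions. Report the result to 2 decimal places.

P = 9/175 ≈ 0.051429 and Q = 6/175 ≈ 0.034286.
Under the Kimura two-parameter model, d = −½ ln(1 − 2P − Q) − ¼ ln(1 − 2Q).
1 − 2P − Q = 0.862856, giving −½ ln(0.862856) = 0.073754.
1 − 2Q = 0.931428, giving −¼ ln(0.931428) = 0.017759.
d = 0.073754 + 0.017759 = 0.091513.
Under a molecular clock d = 2μt, so t = d/(2μ) = 0.091513 / (2 × 7.1 × 10^-10) = 64.45 million years.

64.45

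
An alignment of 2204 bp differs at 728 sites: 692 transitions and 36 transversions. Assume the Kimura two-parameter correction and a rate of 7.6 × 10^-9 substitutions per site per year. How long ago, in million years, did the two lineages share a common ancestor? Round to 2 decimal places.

P = 692/2204 ≈ 0.313975 and Q = 36/2204 ≈ 0.016334.
Under the Kimura two-parameter model, d = −½ ln(1 − 2P − Q) − ¼ ln(1 − 2Q).
1 − 2P − Q = 0.355716, giving −½ ln(0.355716) = 0.516811.
1 − 2Q = 0.967332, giving −¼ ln(0.967332) = 0.008303.
d = 0.516811 + 0.008303 = 0.525114.
Under a molecular clock d = 2μt, so t = d/(2μ) = 0.525114 / (2 × 7.6 × 10^-9) = 34.55 million years.

34.55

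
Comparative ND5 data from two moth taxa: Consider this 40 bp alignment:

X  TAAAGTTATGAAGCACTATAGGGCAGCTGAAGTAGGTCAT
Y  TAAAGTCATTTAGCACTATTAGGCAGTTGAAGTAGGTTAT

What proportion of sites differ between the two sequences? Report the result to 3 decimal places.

The sequences differ at 7 of 40 positions (sites 7, 10, 11, 20, 21, 27, 38).
p = 7/40 = 0.175.

0.175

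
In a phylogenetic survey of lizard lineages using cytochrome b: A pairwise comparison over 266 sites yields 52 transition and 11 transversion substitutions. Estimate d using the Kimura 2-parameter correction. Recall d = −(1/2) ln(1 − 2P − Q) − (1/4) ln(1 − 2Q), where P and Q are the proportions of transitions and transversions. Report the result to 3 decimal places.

P = 52/266 ≈ 0.195489 and Q = 11/266 ≈ 0.041353.
Under the Kimura two-parameter model, d = −½ ln(1 − 2P − Q) − ¼ ln(1 − 2Q).
1 − 2P − Q = 0.567669, giving −½ ln(0.567669) = 0.283108.
1 − 2Q = 0.917294, giving −¼ ln(0.917294) = 0.021582.
d = 0.283108 + 0.021582 = 0.304690.

0.305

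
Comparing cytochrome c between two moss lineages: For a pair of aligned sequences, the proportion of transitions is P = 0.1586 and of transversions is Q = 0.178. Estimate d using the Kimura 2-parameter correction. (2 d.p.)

0.45

Under the Kimura two-parameter model, d = −½ ln(1 − 2P − Q) − ¼ ln(1 − 2Q).
1 − 2P − Q = 0.5048, giving −½ ln(0.5048) = 0.341796.
1 − 2Q = 0.644, giving −¼ ln(0.644) = 0.110014.
d = 0.341796 + 0.110014 = 0.451810.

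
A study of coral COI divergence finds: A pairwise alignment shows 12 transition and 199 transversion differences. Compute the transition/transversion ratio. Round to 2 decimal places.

0.06

R = 12/199 = 0.060301… ≈ 0.06 (to 2 d.p.).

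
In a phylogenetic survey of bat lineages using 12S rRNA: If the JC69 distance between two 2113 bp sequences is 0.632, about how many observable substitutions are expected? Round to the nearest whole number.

Invert JC69: p = (3/4)(1 − e^(−4d/3)) = 0.75 × (1 − e^(-0.842667)) = 0.75 × (1 − 0.430561) = 0.427079.
Expected differing sites = pL ≈ 0.427079 × 2113 = 902.417927 ≈ 902.

902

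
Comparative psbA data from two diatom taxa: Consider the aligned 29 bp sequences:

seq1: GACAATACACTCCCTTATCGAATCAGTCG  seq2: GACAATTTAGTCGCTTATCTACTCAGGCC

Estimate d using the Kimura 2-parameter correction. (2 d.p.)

0.35

Of 29 sites, 1 differences are transitions and 7 are transversions, so P = 1/29 ≈ 0.034483 and Q = 7/29 ≈ 0.241379.
Under the Kimura two-parameter model, d = −½ ln(1 − 2P − Q) − ¼ ln(1 − 2Q).
1 − 2P − Q = 0.689655, giving −½ ln(0.689655) = 0.185782.
1 − 2Q = 0.517242, giving −¼ ln(0.517242) = 0.164811.
d = 0.185782 + 0.164811 = 0.350593.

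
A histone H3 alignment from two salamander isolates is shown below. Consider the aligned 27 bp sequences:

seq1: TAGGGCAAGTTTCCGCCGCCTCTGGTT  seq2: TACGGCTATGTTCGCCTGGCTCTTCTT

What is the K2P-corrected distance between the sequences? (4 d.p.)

0.5363

Of 27 sites, 1 differences are transitions and 9 are transversions, so P = 1/27 ≈ 0.037037 and Q = 9/27 ≈ 0.333333.
Under the Kimura two-parameter model, d = −½ ln(1 − 2P − Q) − ¼ ln(1 − 2Q).
1 − 2P − Q = 0.592593, giving −½ ln(0.592593) = 0.261624.
1 − 2Q = 0.333334, giving −¼ ln(0.333334) = 0.274653.
d = 0.261624 + 0.274653 = 0.536277.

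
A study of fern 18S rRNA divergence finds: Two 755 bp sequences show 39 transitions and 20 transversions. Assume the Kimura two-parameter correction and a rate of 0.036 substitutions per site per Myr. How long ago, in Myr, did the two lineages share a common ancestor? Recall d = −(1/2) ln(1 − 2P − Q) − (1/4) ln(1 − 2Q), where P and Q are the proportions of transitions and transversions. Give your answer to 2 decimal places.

P = 39/755 ≈ 0.051656 and Q = 20/755 ≈ 0.02649.
Under the Kimura two-parameter model, d = −½ ln(1 − 2P − Q) − ¼ ln(1 − 2Q).
1 − 2P − Q = 0.870198, giving −½ ln(0.870198) = 0.069517.
1 − 2Q = 0.94702, giving −¼ ln(0.94702) = 0.013609.
d = 0.069517 + 0.013609 = 0.083126.
Under a molecular clock d = 2μt, so t = d/(2μ) = 0.083126 / (2 × 0.036) = 1.15 Myr.

1.15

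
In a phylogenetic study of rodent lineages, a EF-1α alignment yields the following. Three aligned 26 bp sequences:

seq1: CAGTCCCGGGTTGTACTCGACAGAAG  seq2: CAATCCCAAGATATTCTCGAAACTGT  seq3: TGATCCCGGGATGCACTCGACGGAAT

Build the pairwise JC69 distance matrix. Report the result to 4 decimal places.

seq1–seq2: 11/26 sites differ → p ≈ 0.423077, d = −0.75 ln(1 − 0.564103) = 0.622762 ≈ 0.6228.
seq1–seq3: 7/26 sites differ → p ≈ 0.269231, d = −0.75 ln(1 − 0.358975) = 0.333515 ≈ 0.3335.
seq2–seq3: 12/26 sites differ → p ≈ 0.461538, d = −0.75 ln(1 − 0.615384) = 0.716632 ≈ 0.7166.

d(seq1,seq2) = 0.6228, d(seq1,seq3) = 0.3335, d(seq2,seq3) = 0.7166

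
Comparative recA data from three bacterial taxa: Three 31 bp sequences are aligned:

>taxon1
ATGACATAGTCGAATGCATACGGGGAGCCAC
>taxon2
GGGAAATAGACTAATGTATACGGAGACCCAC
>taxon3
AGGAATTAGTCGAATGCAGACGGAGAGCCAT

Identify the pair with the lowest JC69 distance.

taxon1 and taxon3

taxon1–taxon2: 8/31 differ, p = 0.258, d = 0.316.
taxon1–taxon3: 6/31 differ, p = 0.194, d = 0.224.
taxon2–taxon3: 8/31 differ, p = 0.258, d = 0.316.
The smallest distance is between taxon1 and taxon3.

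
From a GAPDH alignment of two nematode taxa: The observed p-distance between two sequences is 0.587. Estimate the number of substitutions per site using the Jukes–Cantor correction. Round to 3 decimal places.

d = −(3/4) ln(1 − 4p/3) = −0.75 ln(1 − 0.782667) = −0.75 ln(0.217333)
  = −0.75 × (-1.526325) = 1.144744 substitutions/site.

1.145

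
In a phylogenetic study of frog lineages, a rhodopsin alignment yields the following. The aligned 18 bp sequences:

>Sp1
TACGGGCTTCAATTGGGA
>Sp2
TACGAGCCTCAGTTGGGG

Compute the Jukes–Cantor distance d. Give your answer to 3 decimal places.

0.264

The sequences differ at 4 of 18 sites (5, 8, 12, 18), so p = 4/18 ≈ 0.222222.
d = −(3/4) ln(1 − 4p/3) = −0.75 ln(1 − 0.296296) = −0.75 ln(0.703704)
  = −0.75 × (-0.351397) = 0.263548 substitutions/site.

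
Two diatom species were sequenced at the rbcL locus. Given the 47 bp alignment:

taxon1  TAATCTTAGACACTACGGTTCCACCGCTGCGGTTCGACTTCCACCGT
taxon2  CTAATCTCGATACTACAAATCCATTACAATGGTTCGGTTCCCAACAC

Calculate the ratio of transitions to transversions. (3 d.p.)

2.667

Transitions are A↔G and C↔T; transversions are all other mismatches.
Transitions: 16. Transversions: 6.
R = 16/6 = 2.666666… ≈ 2.667 (to 3 d.p.).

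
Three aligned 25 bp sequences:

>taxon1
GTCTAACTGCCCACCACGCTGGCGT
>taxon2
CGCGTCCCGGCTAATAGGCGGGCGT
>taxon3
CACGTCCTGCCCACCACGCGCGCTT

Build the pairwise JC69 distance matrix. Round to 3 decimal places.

d(taxon1,taxon2) = 0.766, d(taxon1,taxon3) = 0.417, d(taxon2,taxon3) = 0.490

taxon1–taxon2: 12/25 sites differ → p = 0.48, d = −0.75 ln(1 − 0.64) = 0.766238 ≈ 0.766.
taxon1–taxon3: 8/25 sites differ → p = 0.32, d = −0.75 ln(1 − 0.426667) = 0.417216 ≈ 0.417.
taxon2–taxon3: 9/25 sites differ → p = 0.36, d = −0.75 ln(1 − 0.48) = 0.490445 ≈ 0.490.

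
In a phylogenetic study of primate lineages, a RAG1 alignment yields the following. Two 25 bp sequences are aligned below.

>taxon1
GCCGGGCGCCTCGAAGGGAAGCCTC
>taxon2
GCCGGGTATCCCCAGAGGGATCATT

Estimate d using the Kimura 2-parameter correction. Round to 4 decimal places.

0.7822

Of 25 sites, 8 differences are transitions and 3 are transversions, so P = 8/25 = 0.32 and Q = 3/25 = 0.12.
Under the Kimura two-parameter model, d = −½ ln(1 − 2P − Q) − ¼ ln(1 − 2Q).
1 − 2P − Q = 0.24, giving −½ ln(0.24) = 0.713558.
1 − 2Q = 0.76, giving −¼ ln(0.76) = 0.068609.
d = 0.713558 + 0.068609 = 0.782167.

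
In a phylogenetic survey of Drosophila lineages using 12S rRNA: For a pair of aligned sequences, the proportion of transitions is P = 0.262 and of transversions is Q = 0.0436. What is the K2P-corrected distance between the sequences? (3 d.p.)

0.442

Under the Kimura two-parameter model, d = −½ ln(1 − 2P − Q) − ¼ ln(1 − 2Q).
1 − 2P − Q = 0.4324, giving −½ ln(0.4324) = 0.419202.
1 − 2Q = 0.9128, giving −¼ ln(0.9128) = 0.022810.
d = 0.419202 + 0.022810 = 0.442012.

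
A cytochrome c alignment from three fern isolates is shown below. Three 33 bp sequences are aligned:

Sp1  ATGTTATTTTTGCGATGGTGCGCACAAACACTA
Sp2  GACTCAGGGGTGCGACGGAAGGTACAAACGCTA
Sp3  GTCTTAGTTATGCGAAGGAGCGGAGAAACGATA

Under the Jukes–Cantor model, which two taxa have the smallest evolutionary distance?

Sp1 and Sp3

Sp1–Sp2: 14/33 differ, p = 0.424, d = 0.625.
Sp1–Sp3: 10/33 differ, p = 0.303, d = 0.388.
Sp2–Sp3: 11/33 differ, p = 0.333, d = 0.441.
The smallest distance is between Sp1 and Sp3.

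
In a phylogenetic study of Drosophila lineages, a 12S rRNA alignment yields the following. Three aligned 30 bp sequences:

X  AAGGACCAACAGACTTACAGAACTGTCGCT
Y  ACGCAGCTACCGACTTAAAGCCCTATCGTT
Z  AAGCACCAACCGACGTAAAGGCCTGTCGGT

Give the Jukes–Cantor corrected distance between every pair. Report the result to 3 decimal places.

d(X,Y) = 0.441, d(X,Z) = 0.280, d(Y,Z) = 0.280

X–Y: 10/30 sites differ → p ≈ 0.333333, d = −0.75 ln(1 − 0.444444) = 0.440839 ≈ 0.441.
X–Z: 7/30 sites differ → p ≈ 0.233333, d = −0.75 ln(1 − 0.311111) = 0.279506 ≈ 0.280.
Y–Z: 7/30 sites differ → p ≈ 0.233333, d = −0.75 ln(1 − 0.311111) = 0.279506 ≈ 0.280.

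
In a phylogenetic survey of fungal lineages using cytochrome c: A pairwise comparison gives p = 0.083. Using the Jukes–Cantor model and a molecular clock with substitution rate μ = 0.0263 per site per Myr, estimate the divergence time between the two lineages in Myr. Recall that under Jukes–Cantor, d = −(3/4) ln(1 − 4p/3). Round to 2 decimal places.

1.67

d = −(3/4) ln(1 − 4p/3) = −0.75 ln(1 − 0.110667) = −0.75 ln(0.889333)
  = −0.75 × (-0.117284) = 0.087963 substitutions/site.
Under a molecular clock d = 2μt, so t = d/(2μ) = 0.087963 / (2 × 0.0263) = 1.67 Myr.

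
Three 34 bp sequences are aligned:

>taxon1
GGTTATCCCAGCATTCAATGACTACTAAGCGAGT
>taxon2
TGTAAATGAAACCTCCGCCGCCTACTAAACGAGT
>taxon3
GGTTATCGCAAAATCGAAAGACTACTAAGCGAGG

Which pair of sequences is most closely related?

taxon1 and taxon3

taxon1–taxon2: 14/34 differ, p = 0.412, d = 0.597.
taxon1–taxon3: 7/34 differ, p = 0.206, d = 0.241.
taxon2–taxon3: 14/34 differ, p = 0.412, d = 0.597.
The smallest distance is between taxon1 and taxon3.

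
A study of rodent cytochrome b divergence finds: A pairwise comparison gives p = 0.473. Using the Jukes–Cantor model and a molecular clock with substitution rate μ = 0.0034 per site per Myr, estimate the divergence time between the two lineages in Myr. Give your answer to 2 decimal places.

d = −(3/4) ln(1 − 4p/3) = −0.75 ln(1 − 0.630667) = −0.75 ln(0.369333)
  = −0.75 × (-0.996057) = 0.747043 substitutions/site.
Under a molecular clock d = 2μt, so t = d/(2μ) = 0.747043 / (2 × 0.0034) = 109.86 Myr.

109.86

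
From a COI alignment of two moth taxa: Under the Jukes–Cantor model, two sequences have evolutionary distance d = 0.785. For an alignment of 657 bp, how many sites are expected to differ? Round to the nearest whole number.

320

Invert JC69: p = (3/4)(1 − e^(−4d/3)) = 0.75 × (1 − e^(-1.046667)) = 0.75 × (1 − 0.351106) = 0.486671.
Expected differing sites = pL ≈ 0.486671 × 657 = 319.742847 ≈ 320.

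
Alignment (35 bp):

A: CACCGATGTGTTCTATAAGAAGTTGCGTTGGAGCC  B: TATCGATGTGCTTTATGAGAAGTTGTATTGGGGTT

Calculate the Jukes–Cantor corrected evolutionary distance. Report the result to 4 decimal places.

0.3597

The sequences differ at 10 of 35 sites (1, 3, 11, 13, 17, 26, 27, 32, 34, 35), so p = 10/35 ≈ 0.285714.
d = −(3/4) ln(1 − 4p/3) = −0.75 ln(1 − 0.380952) = −0.75 ln(0.619048)
  = −0.75 × (-0.479572) = 0.359679 substitutions/site.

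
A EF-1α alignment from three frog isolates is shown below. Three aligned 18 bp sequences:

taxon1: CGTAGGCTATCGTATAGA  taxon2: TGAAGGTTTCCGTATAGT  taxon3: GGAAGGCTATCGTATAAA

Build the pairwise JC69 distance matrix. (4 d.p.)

taxon1–taxon2: 6/18 sites differ → p ≈ 0.333333, d = −0.75 ln(1 − 0.444444) = 0.440839 ≈ 0.4408.
taxon1–taxon3: 3/18 sites differ → p ≈ 0.166667, d = −0.75 ln(1 − 0.222223) = 0.188487 ≈ 0.1885.
taxon2–taxon3: 6/18 sites differ → p ≈ 0.333333, d = −0.75 ln(1 − 0.444444) = 0.440839 ≈ 0.4408.

d(taxon1,taxon2) = 0.4408, d(taxon1,taxon3) = 0.1885, d(taxon2,taxon3) = 0.4408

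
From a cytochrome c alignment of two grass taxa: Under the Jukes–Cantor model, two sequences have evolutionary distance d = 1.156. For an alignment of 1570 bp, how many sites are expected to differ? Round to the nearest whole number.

925

Invert JC69: p = (3/4)(1 − e^(−4d/3)) = 0.75 × (1 − e^(-1.541333)) = 0.75 × (1 − 0.214096) = 0.589428.
Expected differing sites = pL ≈ 0.589428 × 1570 = 925.40196 ≈ 925.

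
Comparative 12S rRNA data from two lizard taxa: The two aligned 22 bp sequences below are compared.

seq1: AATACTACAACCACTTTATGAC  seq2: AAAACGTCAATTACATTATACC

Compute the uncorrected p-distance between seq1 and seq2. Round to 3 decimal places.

0.364

The sequences differ at 8 of 22 positions (sites 3, 6, 7, 11, 12, 15, 20, 21).
p = 8/22 = 0.363636… ≈ 0.364 (to 3 d.p.).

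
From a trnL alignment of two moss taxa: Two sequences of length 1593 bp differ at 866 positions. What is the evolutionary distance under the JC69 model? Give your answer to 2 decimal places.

0.97

p = 866/1593 ≈ 0.543628.
d = −(3/4) ln(1 − 4p/3) = −0.75 ln(1 − 0.724837) = −0.75 ln(0.275163)
  = −0.75 × (-1.290392) = 0.967794 substitutions/site.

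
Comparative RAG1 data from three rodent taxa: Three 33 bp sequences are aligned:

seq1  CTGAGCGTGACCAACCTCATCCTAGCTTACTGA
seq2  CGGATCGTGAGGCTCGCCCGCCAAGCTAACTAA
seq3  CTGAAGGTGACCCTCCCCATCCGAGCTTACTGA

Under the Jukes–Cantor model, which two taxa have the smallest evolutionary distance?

seq1–seq2: 13/33 differ, p = 0.394, d = 0.559.
seq1–seq3: 6/33 differ, p = 0.182, d = 0.208.
seq2–seq3: 11/33 differ, p = 0.333, d = 0.441.
The smallest distance is between seq1 and seq3.

seq1 and seq3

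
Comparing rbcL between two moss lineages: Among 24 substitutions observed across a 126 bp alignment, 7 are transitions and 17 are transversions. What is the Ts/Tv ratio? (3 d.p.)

R = 7/17 = 0.411764… ≈ 0.412 (to 3 d.p.).

0.412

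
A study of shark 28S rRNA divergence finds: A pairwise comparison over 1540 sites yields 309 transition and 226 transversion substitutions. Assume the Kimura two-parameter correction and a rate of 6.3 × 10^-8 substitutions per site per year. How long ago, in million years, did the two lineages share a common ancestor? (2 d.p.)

P = 309/1540 ≈ 0.200649 and Q = 226/1540 ≈ 0.146753.
Under the Kimura two-parameter model, d = −½ ln(1 − 2P − Q) − ¼ ln(1 − 2Q).
1 − 2P − Q = 0.451949, giving −½ ln(0.451949) = 0.397093.
1 − 2Q = 0.706494, giving −¼ ln(0.706494) = 0.086860.
d = 0.397093 + 0.086860 = 0.483953.
Under a molecular clock d = 2μt, so t = d/(2μ) = 0.483953 / (2 × 6.3 × 10^-8) = 3.84 million years.

3.84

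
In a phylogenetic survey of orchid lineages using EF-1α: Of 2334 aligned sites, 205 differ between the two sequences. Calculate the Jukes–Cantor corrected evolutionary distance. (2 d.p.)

0.09

p = 205/2334 ≈ 0.087832.
d = −(3/4) ln(1 − 4p/3) = −0.75 ln(1 − 0.117109) = −0.75 ln(0.882891)
  = −0.75 × (-0.124554) = 0.093416 substitutions/site.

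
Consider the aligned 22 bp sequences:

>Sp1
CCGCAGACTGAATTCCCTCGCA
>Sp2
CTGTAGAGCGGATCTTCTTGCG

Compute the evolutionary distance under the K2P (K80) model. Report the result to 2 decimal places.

Of 22 sites, 9 differences are transitions and 1 are transversions, so P = 9/22 ≈ 0.409091 and Q = 1/22 ≈ 0.045455.
Under the Kimura two-parameter model, d = −½ ln(1 − 2P − Q) − ¼ ln(1 − 2Q).
1 − 2P − Q = 0.136363, giving −½ ln(0.136363) = 0.996217.
1 − 2Q = 0.90909, giving −¼ ln(0.90909) = 0.023828.
d = 0.996217 + 0.023828 = 1.020045.

1.02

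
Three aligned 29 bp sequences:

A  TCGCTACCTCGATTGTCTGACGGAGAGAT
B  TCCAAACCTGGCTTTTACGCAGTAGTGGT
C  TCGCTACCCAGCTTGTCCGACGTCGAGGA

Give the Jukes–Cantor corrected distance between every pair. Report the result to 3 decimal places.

d(A,B) = 0.683, d(A,C) = 0.344, d(B,C) = 0.602

A–B: 13/29 sites differ → p ≈ 0.448276, d = −0.75 ln(1 − 0.597701) = 0.682920 ≈ 0.683.
A–C: 8/29 sites differ → p ≈ 0.275862, d = −0.75 ln(1 − 0.367816) = 0.343931 ≈ 0.344.
B–C: 12/29 sites differ → p ≈ 0.413793, d = −0.75 ln(1 − 0.551724) = 0.601760 ≈ 0.602.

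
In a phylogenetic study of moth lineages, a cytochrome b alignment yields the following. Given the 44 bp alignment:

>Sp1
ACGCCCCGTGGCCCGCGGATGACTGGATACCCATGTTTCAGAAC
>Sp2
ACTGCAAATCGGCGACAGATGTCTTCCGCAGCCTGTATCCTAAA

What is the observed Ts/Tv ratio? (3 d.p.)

Transitions are A↔G and C↔T; transversions are all other mismatches.
Transitions: 3. Transversions: 20.
R = 3/20 = 0.150.

0.150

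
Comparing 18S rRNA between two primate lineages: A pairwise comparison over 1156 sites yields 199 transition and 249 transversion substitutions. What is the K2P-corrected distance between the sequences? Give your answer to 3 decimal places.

0.551

P = 199/1156 ≈ 0.172145 and Q = 249/1156 ≈ 0.215398.
Under the Kimura two-parameter model, d = −½ ln(1 − 2P − Q) − ¼ ln(1 − 2Q).
1 − 2P − Q = 0.440312, giving −½ ln(0.440312) = 0.410136.
1 − 2Q = 0.569204, giving −¼ ln(0.569204) = 0.140879.
d = 0.410136 + 0.140879 = 0.551015.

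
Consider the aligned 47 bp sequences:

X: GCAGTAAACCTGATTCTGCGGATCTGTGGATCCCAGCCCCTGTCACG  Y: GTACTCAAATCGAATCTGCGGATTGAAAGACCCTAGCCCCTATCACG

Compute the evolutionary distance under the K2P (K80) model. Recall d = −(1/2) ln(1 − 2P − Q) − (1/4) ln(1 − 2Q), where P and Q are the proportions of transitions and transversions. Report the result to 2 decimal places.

Of 47 sites, 9 differences are transitions and 6 are transversions, so P = 9/47 ≈ 0.191489 and Q = 6/47 ≈ 0.12766.
Under the Kimura two-parameter model, d = −½ ln(1 − 2P − Q) − ¼ ln(1 − 2Q).
1 − 2P − Q = 0.489362, giving −½ ln(0.489362) = 0.357326.
1 − 2Q = 0.74468, giving −¼ ln(0.74468) = 0.073700.
d = 0.357326 + 0.073700 = 0.431026.

0.43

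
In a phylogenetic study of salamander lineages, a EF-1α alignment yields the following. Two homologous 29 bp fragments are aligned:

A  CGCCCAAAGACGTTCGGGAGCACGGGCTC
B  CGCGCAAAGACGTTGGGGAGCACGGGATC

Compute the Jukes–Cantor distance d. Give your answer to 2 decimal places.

0.11

The sequences differ at 3 of 29 sites (4, 15, 27), so p = 3/29 ≈ 0.103448.
d = −(3/4) ln(1 − 4p/3) = −0.75 ln(1 − 0.137931) = −0.75 ln(0.862069)
  = −0.75 × (-0.148420) = 0.111315 substitutions/site.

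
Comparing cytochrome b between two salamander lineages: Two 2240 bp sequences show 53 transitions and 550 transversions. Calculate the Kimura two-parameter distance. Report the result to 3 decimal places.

0.342

P = 53/2240 ≈ 0.023661 and Q = 550/2240 ≈ 0.245536.
Under the Kimura two-parameter model, d = −½ ln(1 − 2P − Q) − ¼ ln(1 − 2Q).
1 − 2P − Q = 0.707142, giving −½ ln(0.707142) = 0.173262.
1 − 2Q = 0.508928, giving −¼ ln(0.508928) = 0.168862.
d = 0.173262 + 0.168862 = 0.342124.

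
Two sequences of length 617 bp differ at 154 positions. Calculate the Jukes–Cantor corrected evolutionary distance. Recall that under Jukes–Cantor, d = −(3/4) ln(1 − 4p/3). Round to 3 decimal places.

0.303

p = 154/617 ≈ 0.249595.
d = −(3/4) ln(1 − 4p/3) = −0.75 ln(1 − 0.332793) = −0.75 ln(0.667207)
  = −0.75 × (-0.404655) = 0.303491 substitutions/site.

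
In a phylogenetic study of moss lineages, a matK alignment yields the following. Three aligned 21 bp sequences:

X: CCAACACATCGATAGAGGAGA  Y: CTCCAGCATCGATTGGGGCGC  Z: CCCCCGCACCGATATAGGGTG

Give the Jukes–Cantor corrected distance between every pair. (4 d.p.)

d(X,Y) = 0.6355, d(X,Z) = 0.5319, d(Y,Z) = 0.6355

X–Y: 9/21 sites differ → p ≈ 0.428571, d = −0.75 ln(1 − 0.571428) = 0.635472 ≈ 0.6355.
X–Z: 8/21 sites differ → p ≈ 0.380952, d = −0.75 ln(1 − 0.507936) = 0.531860 ≈ 0.5319.
Y–Z: 9/21 sites differ → p ≈ 0.428571, d = −0.75 ln(1 − 0.571428) = 0.635472 ≈ 0.6355.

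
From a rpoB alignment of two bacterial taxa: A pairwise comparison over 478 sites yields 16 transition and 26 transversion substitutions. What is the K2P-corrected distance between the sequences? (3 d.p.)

P = 16/478 ≈ 0.033473 and Q = 26/478 ≈ 0.054393.
Under the Kimura two-parameter model, d = −½ ln(1 − 2P − Q) − ¼ ln(1 − 2Q).
1 − 2P − Q = 0.878661, giving −½ ln(0.878661) = 0.064678.
1 − 2Q = 0.891214, giving −¼ ln(0.891214) = 0.028793.
d = 0.064678 + 0.028793 = 0.093471.

0.093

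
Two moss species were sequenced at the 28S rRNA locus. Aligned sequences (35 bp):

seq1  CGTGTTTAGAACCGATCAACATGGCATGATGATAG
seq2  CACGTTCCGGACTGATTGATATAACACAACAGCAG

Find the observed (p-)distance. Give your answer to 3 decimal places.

The sequences differ at 17 of 35 positions.
p = 17/35 = 0.485714… ≈ 0.486 (to 3 d.p.).

0.486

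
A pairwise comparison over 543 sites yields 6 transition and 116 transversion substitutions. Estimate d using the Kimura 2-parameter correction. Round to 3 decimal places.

0.274

P = 6/543 ≈ 0.01105 and Q = 116/543 ≈ 0.213628.
Under the Kimura two-parameter model, d = −½ ln(1 − 2P − Q) − ¼ ln(1 − 2Q).
1 − 2P − Q = 0.764272, giving −½ ln(0.764272) = 0.134416.
1 − 2Q = 0.572744, giving −¼ ln(0.572744) = 0.139329.
d = 0.134416 + 0.139329 = 0.273745.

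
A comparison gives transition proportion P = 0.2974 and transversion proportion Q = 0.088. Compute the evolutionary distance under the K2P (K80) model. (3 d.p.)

Under the Kimura two-parameter model, d = −½ ln(1 − 2P − Q) − ¼ ln(1 − 2Q).
1 − 2P − Q = 0.3172, giving −½ ln(0.3172) = 0.574111.
1 − 2Q = 0.824, giving −¼ ln(0.824) = 0.048396.
d = 0.574111 + 0.048396 = 0.622507.

0.623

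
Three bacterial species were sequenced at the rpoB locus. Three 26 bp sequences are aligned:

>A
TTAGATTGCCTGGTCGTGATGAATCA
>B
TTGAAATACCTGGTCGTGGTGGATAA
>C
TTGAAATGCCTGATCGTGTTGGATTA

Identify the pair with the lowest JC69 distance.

A–B: 7/26 differ, p = 0.269, d = 0.334.
A–C: 7/26 differ, p = 0.269, d = 0.334.
B–C: 4/26 differ, p = 0.154, d = 0.172.
The smallest distance is between B and C.

B and C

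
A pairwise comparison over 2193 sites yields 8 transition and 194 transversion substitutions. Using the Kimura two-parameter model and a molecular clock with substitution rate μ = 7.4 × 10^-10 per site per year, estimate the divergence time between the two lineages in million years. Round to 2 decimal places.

P = 8/2193 ≈ 0.003648 and Q = 194/2193 ≈ 0.088463.
Under the Kimura two-parameter model, d = −½ ln(1 − 2P − Q) − ¼ ln(1 − 2Q).
1 − 2P − Q = 0.904241, giving −½ ln(0.904241) = 0.050330.
1 − 2Q = 0.823074, giving −¼ ln(0.823074) = 0.048677.
d = 0.050330 + 0.048677 = 0.099007.
Under a molecular clock d = 2μt, so t = d/(2μ) = 0.099007 / (2 × 7.4 × 10^-10) = 66.90 million years.

66.90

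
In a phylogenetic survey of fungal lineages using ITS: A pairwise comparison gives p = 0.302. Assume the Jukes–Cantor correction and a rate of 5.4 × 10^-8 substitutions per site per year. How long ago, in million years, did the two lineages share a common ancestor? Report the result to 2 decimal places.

d = −(3/4) ln(1 − 4p/3) = −0.75 ln(1 − 0.402667) = −0.75 ln(0.597333)
  = −0.75 × (-0.515281) = 0.386461 substitutions/site.
Under a molecular clock d = 2μt, so t = d/(2μ) = 0.386461 / (2 × 5.4 × 10^-8) = 3.58 million years.

3.58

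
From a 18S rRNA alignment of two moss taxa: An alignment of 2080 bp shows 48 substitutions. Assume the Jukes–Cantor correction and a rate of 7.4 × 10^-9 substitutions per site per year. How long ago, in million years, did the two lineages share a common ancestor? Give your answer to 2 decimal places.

p = 48/2080 ≈ 0.023077.
d = −(3/4) ln(1 − 4p/3) = −0.75 ln(1 − 0.030769) = −0.75 ln(0.969231)
  = −0.75 × (-0.031252) = 0.023439 substitutions/site.
Under a molecular clock d = 2μt, so t = d/(2μ) = 0.023439 / (2 × 7.4 × 10^-9) = 1.58 million years.

1.58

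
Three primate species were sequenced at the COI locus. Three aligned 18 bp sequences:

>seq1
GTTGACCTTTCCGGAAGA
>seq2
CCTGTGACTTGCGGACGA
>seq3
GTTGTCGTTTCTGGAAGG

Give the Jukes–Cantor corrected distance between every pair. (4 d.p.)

seq1–seq2: 8/18 sites differ → p ≈ 0.444444, d = −0.75 ln(1 − 0.592592) = 0.673455 ≈ 0.6735.
seq1–seq3: 4/18 sites differ → p ≈ 0.222222, d = −0.75 ln(1 − 0.296296) = 0.263548 ≈ 0.2635.
seq2–seq3: 9/18 sites differ → p = 0.5, d = −0.75 ln(1 − 0.666667) = 0.823960 ≈ 0.8240.

d(seq1,seq2) = 0.6735, d(seq1,seq3) = 0.2635, d(seq2,seq3) = 0.8240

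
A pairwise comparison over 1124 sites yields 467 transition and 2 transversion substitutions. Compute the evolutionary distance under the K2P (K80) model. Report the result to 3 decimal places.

0.895

P = 467/1124 ≈ 0.41548 and Q = 2/1124 ≈ 0.001779.
Under the Kimura two-parameter model, d = −½ ln(1 − 2P − Q) − ¼ ln(1 − 2Q).
1 − 2P − Q = 0.167261, giving −½ ln(0.167261) = 0.894100.
1 − 2Q = 0.996442, giving −¼ ln(0.996442) = 0.000891.
d = 0.894100 + 0.000891 = 0.894991.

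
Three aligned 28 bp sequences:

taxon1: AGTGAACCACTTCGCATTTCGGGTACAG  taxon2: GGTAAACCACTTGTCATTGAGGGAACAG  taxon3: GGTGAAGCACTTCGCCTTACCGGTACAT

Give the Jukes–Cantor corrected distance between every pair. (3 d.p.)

taxon1–taxon2: 7/28 sites differ → p = 0.25, d = −0.75 ln(1 − 0.333333) = 0.304098 ≈ 0.304.
taxon1–taxon3: 6/28 sites differ → p ≈ 0.214286, d = −0.75 ln(1 − 0.285715) = 0.252355 ≈ 0.252.
taxon2–taxon3: 10/28 sites differ → p ≈ 0.357143, d = −0.75 ln(1 − 0.476191) = 0.484971 ≈ 0.485.

d(taxon1,taxon2) = 0.304, d(taxon1,taxon3) = 0.252, d(taxon2,taxon3) = 0.485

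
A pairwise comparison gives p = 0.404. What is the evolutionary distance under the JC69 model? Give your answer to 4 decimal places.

0.5802

d = −(3/4) ln(1 − 4p/3) = −0.75 ln(1 − 0.538667) = −0.75 ln(0.461333)
  = −0.75 × (-0.773635) = 0.580226 substitutions/site.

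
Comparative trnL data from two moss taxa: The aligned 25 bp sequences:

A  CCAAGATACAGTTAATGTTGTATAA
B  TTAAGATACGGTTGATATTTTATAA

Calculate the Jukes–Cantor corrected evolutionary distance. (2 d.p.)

The sequences differ at 6 of 25 sites (1, 2, 10, 14, 17, 20), so p = 6/25 = 0.24.
d = −(3/4) ln(1 − 4p/3) = −0.75 ln(1 − 0.32) = −0.75 ln(0.68)
  = −0.75 × (-0.385662) = 0.289247 substitutions/site.

0.29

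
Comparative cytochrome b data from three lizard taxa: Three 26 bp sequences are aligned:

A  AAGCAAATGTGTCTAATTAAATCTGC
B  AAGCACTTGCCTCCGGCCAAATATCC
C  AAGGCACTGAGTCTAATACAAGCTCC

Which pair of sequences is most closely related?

A and C

A–B: 11/26 differ, p = 0.423, d = 0.623.
A–C: 8/26 differ, p = 0.308, d = 0.396.
B–C: 14/26 differ, p = 0.538, d = 0.949.
The smallest distance is between A and C.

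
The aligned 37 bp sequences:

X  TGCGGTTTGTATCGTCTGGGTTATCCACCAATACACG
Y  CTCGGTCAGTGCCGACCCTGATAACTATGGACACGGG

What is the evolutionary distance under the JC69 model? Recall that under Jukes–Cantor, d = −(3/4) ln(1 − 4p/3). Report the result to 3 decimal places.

0.866

The sequences differ at 19 of 37 sites, so p = 19/37 ≈ 0.513514.
d = −(3/4) ln(1 − 4p/3) = −0.75 ln(1 − 0.684685) = −0.75 ln(0.315315)
  = −0.75 × (-1.154183) = 0.865637 substitutions/site.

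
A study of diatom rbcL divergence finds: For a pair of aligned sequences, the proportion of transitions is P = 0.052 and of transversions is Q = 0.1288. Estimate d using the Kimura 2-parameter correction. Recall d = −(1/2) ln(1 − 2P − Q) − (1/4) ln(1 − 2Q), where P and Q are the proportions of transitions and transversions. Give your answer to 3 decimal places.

0.207

Under the Kimura two-parameter model, d = −½ ln(1 − 2P − Q) − ¼ ln(1 − 2Q).
1 − 2P − Q = 0.7672, giving −½ ln(0.7672) = 0.132504.
1 − 2Q = 0.7424, giving −¼ ln(0.7424) = 0.074467.
d = 0.132504 + 0.074467 = 0.206971.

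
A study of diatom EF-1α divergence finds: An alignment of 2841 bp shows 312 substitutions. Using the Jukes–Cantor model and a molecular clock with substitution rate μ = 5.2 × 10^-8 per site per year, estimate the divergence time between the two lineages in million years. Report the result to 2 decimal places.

p = 312/2841 ≈ 0.10982.
d = −(3/4) ln(1 − 4p/3) = −0.75 ln(1 − 0.146427) = −0.75 ln(0.853573)
  = −0.75 × (-0.158324) = 0.118743 substitutions/site.
Under a molecular clock d = 2μt, so t = d/(2μ) = 0.118743 / (2 × 5.2 × 10^-8) = 1.14 million years.

1.14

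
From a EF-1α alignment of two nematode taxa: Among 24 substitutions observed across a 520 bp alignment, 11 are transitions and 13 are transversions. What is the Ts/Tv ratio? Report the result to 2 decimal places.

R = 11/13 = 0.846153… ≈ 0.85 (to 2 d.p.).

0.85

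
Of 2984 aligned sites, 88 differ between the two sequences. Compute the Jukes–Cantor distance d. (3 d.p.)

p = 88/2984 ≈ 0.029491.
d = −(3/4) ln(1 − 4p/3) = −0.75 ln(1 − 0.039321) = −0.75 ln(0.960679)
  = −0.75 × (-0.040115) = 0.030086 substitutions/site.

0.030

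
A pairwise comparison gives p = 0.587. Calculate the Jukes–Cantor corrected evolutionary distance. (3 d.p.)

1.145

d = −(3/4) ln(1 − 4p/3) = −0.75 ln(1 − 0.782667) = −0.75 ln(0.217333)
  = −0.75 × (-1.526325) = 1.144744 substitutions/site.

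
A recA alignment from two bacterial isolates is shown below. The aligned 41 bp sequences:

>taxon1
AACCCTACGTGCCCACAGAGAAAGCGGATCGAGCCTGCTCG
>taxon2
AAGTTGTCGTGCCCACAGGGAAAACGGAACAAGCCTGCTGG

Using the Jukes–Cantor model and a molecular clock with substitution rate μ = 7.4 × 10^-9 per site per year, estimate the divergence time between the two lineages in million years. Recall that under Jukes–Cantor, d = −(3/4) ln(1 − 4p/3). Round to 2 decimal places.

19.93

The sequences differ at 10 of 41 sites (3, 4, 5, 6, 7, 19, 24, 29, 31, 40), so p = 10/41 ≈ 0.243902.
d = −(3/4) ln(1 − 4p/3) = −0.75 ln(1 − 0.325203) = −0.75 ln(0.674797)
  = −0.75 × (-0.393343) = 0.295007 substitutions/site.
Under a molecular clock d = 2μt, so t = d/(2μ) = 0.295007 / (2 × 7.4 × 10^-9) = 19.93 million years.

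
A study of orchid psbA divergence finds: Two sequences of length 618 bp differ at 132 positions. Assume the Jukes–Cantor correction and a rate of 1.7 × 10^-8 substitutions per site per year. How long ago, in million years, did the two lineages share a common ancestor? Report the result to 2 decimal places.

7.39

p = 132/618 ≈ 0.213592.
d = −(3/4) ln(1 − 4p/3) = −0.75 ln(1 − 0.284789) = −0.75 ln(0.715211)
  = −0.75 × (-0.335178) = 0.251384 substitutions/site.
Under a molecular clock d = 2μt, so t = d/(2μ) = 0.251384 / (2 × 1.7 × 10^-8) = 7.39 million years.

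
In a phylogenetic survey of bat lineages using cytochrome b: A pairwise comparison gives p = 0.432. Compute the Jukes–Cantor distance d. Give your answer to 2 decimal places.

0.64

d = −(3/4) ln(1 − 4p/3) = −0.75 ln(1 − 0.576) = −0.75 ln(0.424)
  = −0.75 × (-0.858022) = 0.643517 substitutions/site.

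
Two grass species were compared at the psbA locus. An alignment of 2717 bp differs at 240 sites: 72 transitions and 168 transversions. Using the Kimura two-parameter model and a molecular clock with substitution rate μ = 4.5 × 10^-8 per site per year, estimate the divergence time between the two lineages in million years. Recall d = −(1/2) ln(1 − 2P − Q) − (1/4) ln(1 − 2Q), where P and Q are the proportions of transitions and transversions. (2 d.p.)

1.04

P = 72/2717 ≈ 0.0265 and Q = 168/2717 ≈ 0.061833.
Under the Kimura two-parameter model, d = −½ ln(1 − 2P − Q) − ¼ ln(1 − 2Q).
1 − 2P − Q = 0.885167, giving −½ ln(0.885167) = 0.060989.
1 − 2Q = 0.876334, giving −¼ ln(0.876334) = 0.033002.
d = 0.060989 + 0.033002 = 0.093991.
Under a molecular clock d = 2μt, so t = d/(2μ) = 0.093991 / (2 × 4.5 × 10^-8) = 1.04 million years.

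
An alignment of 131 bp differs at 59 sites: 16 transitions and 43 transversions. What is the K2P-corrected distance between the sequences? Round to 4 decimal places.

0.6921

P = 16/131 ≈ 0.122137 and Q = 43/131 ≈ 0.328244.
Under the Kimura two-parameter model, d = −½ ln(1 − 2P − Q) − ¼ ln(1 − 2Q).
1 − 2P − Q = 0.427482, giving −½ ln(0.427482) = 0.424922.
1 − 2Q = 0.343512, giving −¼ ln(0.343512) = 0.267133.
d = 0.424922 + 0.267133 = 0.692055.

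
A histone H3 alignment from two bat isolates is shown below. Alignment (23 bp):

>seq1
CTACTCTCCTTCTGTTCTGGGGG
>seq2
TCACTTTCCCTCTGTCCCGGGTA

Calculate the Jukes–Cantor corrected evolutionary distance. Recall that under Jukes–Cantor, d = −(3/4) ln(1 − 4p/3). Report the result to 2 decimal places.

The sequences differ at 8 of 23 sites (1, 2, 6, 10, 16, 18, 22, 23), so p = 8/23 ≈ 0.347826.
d = −(3/4) ln(1 − 4p/3) = −0.75 ln(1 − 0.463768) = −0.75 ln(0.536232)
  = −0.75 × (-0.623188) = 0.467391 substitutions/site.

0.47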